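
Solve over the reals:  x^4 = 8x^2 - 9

x = -2.5779 or x = -1.1637 or x = 1.1637 or x = 2.5779

Let u = x^2. The equation becomes u^2 - 8u + 9 = 0.
By the quadratic formula, u = sqrt(7) + 4 or u = 4 - sqrt(7).
x^2 = sqrt(7) + 4 gives x = +/-sqrt(sqrt(7) + 4) ~= +/-2.5779.
x^2 = 4 - sqrt(7) gives x = +/-sqrt(4 - sqrt(7)) ~= +/-1.1637.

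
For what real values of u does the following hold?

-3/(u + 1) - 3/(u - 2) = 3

u = -2.3028 or u = 1.3028

Multiply both sides by (u + 1)(u - 2):
-3(u - 2) - 3(u + 1) = 3(u + 1)(u - 2).
Expand and collect terms: 3u² + 3u - 9 = 0.
By the quadratic formula, u = (-3 ± √117) / 6, so u ≈ 1.3028 or u ≈ -2.3028.
Neither value makes a denominator zero (u ≠ -1, u ≠ 2), so both are valid.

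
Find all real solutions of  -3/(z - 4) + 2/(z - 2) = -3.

Multiply both sides by (z - 4)(z - 2):
-3(z - 2) + 2(z - 4) = -3(z - 4)(z - 2).
Expand and collect terms: -3z² + 19z - 22 = 0.
By the quadratic formula, z = (-19 ± √97) / -6, so z ≈ 1.5252 or z ≈ 4.8081.
Neither value makes a denominator zero (z ≠ 4, z ≠ 2), so both are valid.

z = 1.5252 or z = 4.8081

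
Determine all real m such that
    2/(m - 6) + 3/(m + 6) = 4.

Multiply both sides by (m - 6)(m + 6):
2(m + 6) + 3(m - 6) = 4(m - 6)(m + 6).
Expand and collect terms: 4m^2 - 5m - 138 = 0.
By the quadratic formula, m = (5 +/- sqrt(2233)) / 8, so m ~= 6.5318 or m ~= -5.2818.
Neither value makes a denominator zero (m != 6, m != -6), so both are valid.

m = -5.2818 or m = 6.5318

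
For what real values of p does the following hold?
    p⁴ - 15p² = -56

p = -2.8284 or p = -2.6458 or p = 2.6458 or p = 2.8284

Let u = p². The equation becomes u² - 15u + 56 = 0.
Factor: (u - 7)(u - 8) = 0, so u = 7 or u = 8.
p² = 7 gives p = ±√(7) ≈ ±2.6458.
p² = 8 gives p = ±2·√(2) ≈ ±2.8284.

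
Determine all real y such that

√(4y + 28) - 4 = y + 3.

y = -7 or y = -3

Isolate the radical: √(4y + 28) = y + 7.
Square both sides: 4y + 28 = (y + 7)².
Expand and rearrange: y² + 10y + 21 = 0.
Solving gives y = -3 or y = -7.
Check each candidate in the original equation:
  y = -3: √(16) = 4, while y + 7 = 4 — valid.
  y = -7: √(0) = 0, while y + 7 = 0 — valid.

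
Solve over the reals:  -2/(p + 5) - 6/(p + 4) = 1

Multiply both sides by (p + 5)(p + 4):
-2(p + 4) - 6(p + 5) = (p + 5)(p + 4).
Expand and collect terms: p² + 17p + 58 = 0.
By the quadratic formula, p = (-17 ± √57) / 2, so p ≈ -4.7251 or p ≈ -12.2749.
Neither value makes a denominator zero (p ≠ -5, p ≠ -4), so both are valid.

p = -12.2749 or p = -4.7251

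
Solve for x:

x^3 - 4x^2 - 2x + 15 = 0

Possible rational roots are divisors of 15. Testing x = 3 gives 0, so (x - 3) is a factor.
Divide: x^3 - 4x^2 - 2x + 15 = (x - 3)(x^2 - x - 5).
Apply the quadratic formula to x^2 - x - 5 = 0: x = (1 +/- sqrt(21))/2, i.e. x ~= 2.7913 or x ~= -1.7913.

x = -1.7913 or x = 2.7913 or x = 3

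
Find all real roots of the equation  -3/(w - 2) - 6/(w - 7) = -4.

Multiply both sides by (w - 2)(w - 7):
-3(w - 7) - 6(w - 2) = -4(w - 2)(w - 7).
Expand and collect terms: -4w^2 + 45w - 89 = 0.
By the quadratic formula, w = (-45 +/- sqrt(601)) / -8, so w ~= 2.5606 or w ~= 8.6894.
Neither value makes a denominator zero (w != 2, w != 7), so both are valid.

w = 2.5606 or w = 8.6894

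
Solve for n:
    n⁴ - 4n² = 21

Let u = n². The equation becomes u² - 4u - 21 = 0.
Factor: (u - 7)(u + 3) = 0, so u = 7 or u = -3.
n² = 7 gives n = ±√(7) ≈ ±2.6458.
n² = -3 < 0 has no real solution.

n = -2.6458 or n = 2.6458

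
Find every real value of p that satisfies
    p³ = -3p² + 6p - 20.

p = -5

Rearrange: p³ + 3p² - 6p + 20 = 0.
Possible rational roots are divisors of 20. Testing p = -5 gives 0, so (p + 5) is a factor.
Divide: p³ + 3p² - 6p + 20 = (p + 5)(p² - 2p + 4).
The quadratic p² - 2p + 4 has discriminant -12 < 0, so no further real roots.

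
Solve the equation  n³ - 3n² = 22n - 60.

Rearrange: n³ - 3n² - 22n + 60 = 0.
Possible rational roots are divisors of 60. Testing n = 5 gives 0, so (n - 5) is a factor.
Divide: n³ - 3n² - 22n + 60 = (n - 5)(n² + 2n - 12).
Apply the quadratic formula to n² + 2n - 12 = 0: n = (-2 ± √52)/2, i.e. n ≈ 2.6056 or n ≈ -4.6056.

n = -4.6056 or n = 2.6056 or n = 5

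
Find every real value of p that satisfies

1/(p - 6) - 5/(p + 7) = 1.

p = -11.7331 or p = 6.7331

Multiply both sides by (p - 6)(p + 7):
(p + 7) - 5(p - 6) = (p - 6)(p + 7).
Expand and collect terms: p^2 + 5p - 79 = 0.
By the quadratic formula, p = (-5 +/- sqrt(341)) / 2, so p ~= 6.7331 or p ~= -11.7331.
Neither value makes a denominator zero (p != 6, p != -7), so both are valid.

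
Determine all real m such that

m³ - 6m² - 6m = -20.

m = -2 or m = 1.5505 or m = 6.4495

Rearrange: m³ - 6m² - 6m + 20 = 0.
Possible rational roots are divisors of 20. Testing m = -2 gives 0, so (m + 2) is a factor.
Divide: m³ - 6m² - 6m + 20 = (m + 2)(m² - 8m + 10).
Apply the quadratic formula to m² - 8m + 10 = 0: m = (8 ± √24)/2, i.e. m ≈ 6.4495 or m ≈ 1.5505.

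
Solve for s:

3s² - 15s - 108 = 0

Factor: 3(s + 4)(s - 9) = 0.
So s = -4 or s = 9.

s = -4 or s = 9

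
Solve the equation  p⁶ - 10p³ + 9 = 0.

Let u = p³. The equation becomes u² - 10u + 9 = 0.
Factor: (u - 1)(u - 9) = 0, so u = 1 or u = 9.
p³ = 1 gives p = 1.
p³ = 9 gives p = ∛(9) ≈ 2.0801.

p = 1 or p = 2.0801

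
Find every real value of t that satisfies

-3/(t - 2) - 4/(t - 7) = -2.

Multiply both sides by (t - 2)(t - 7):
-3(t - 7) - 4(t - 2) = -2(t - 2)(t - 7).
Expand and collect terms: -2t^2 + 25t - 57 = 0.
Factor or apply the quadratic formula: t = 3 or t = 9.5.
Neither value makes a denominator zero (t != 2, t != 7), so both are valid.

t = 3 or t = 9.5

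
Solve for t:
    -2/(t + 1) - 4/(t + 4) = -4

t = -3.1861 or t = -0.3139

Multiply both sides by (t + 1)(t + 4):
-2(t + 4) - 4(t + 1) = -4(t + 1)(t + 4).
Expand and collect terms: -4t² - 14t - 4 = 0.
By the quadratic formula, t = (14 ± √132) / -8, so t ≈ -3.1861 or t ≈ -0.3139.
Neither value makes a denominator zero (t ≠ -1, t ≠ -4), so both are valid.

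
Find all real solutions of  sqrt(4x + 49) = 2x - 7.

Square both sides: 4x + 49 = (2x - 7)^2.
Expand and rearrange: 4x^2 - 32x = 0.
Solving gives x = 8 or x = 0.
Check each candidate in the original equation:
  x = 8: sqrt(81) = 9, while 2x - 7 = 9 — valid.
  x = 0: sqrt(49) = 7, while 2x - 7 = -7 — extraneous.

x = 8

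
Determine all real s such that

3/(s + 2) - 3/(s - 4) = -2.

s = -3.2426 or s = 5.2426

Multiply both sides by (s + 2)(s - 4):
3(s - 4) - 3(s + 2) = -2(s + 2)(s - 4).
Expand and collect terms: -2s² + 4s + 34 = 0.
By the quadratic formula, s = (-4 ± √288) / -4, so s ≈ -3.2426 or s ≈ 5.2426.
Neither value makes a denominator zero (s ≠ -2, s ≠ 4), so both are valid.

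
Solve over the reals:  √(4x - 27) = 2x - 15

x = 9

Square both sides: 4x - 27 = (2x - 15)².
Expand and rearrange: 4x² - 64x + 252 = 0.
Solving gives x = 9 or x = 7.
Check each candidate in the original equation:
  x = 9: √(9) = 3, while 2x - 15 = 3 — valid.
  x = 7: √(1) = 1, while 2x - 15 = -1 — extraneous.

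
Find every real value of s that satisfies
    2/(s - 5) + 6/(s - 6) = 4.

s = 5.1771 or s = 7.8229

Multiply both sides by (s - 5)(s - 6):
2(s - 6) + 6(s - 5) = 4(s - 5)(s - 6).
Expand and collect terms: 4s^2 - 52s + 162 = 0.
By the quadratic formula, s = (52 +/- sqrt(112)) / 8, so s ~= 7.8229 or s ~= 5.1771.
Neither value makes a denominator zero (s != 5, s != 6), so both are valid.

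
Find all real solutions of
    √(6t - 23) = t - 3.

t = 4 or t = 8

Square both sides: 6t - 23 = (t - 3)².
Expand and rearrange: t² - 12t + 32 = 0.
Solving gives t = 8 or t = 4.
Check each candidate in the original equation:
  t = 8: √(25) = 5, while t - 3 = 5 — valid.
  t = 4: √(1) = 1, while t - 3 = 1 — valid.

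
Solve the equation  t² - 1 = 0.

t = -1 or t = 1

Factor: (t - 1)(t + 1) = 0.
So t = 1 or t = -1.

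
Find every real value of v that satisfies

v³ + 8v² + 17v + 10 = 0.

v = -5 or v = -2 or v = -1

Possible rational roots are divisors of 10. Testing v = -2 gives 0, so (v + 2) is a factor.
Divide: v³ + 8v² + 17v + 10 = (v + 2)(v² + 6v + 5).
Factor the quadratic: v = -1 or v = -5.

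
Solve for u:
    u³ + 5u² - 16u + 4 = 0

Possible rational roots are divisors of 4. Testing u = 2 gives 0, so (u - 2) is a factor.
Divide: u³ + 5u² - 16u + 4 = (u - 2)(u² + 7u - 2).
Apply the quadratic formula to u² + 7u - 2 = 0: u = (-7 ± √57)/2, i.e. u ≈ 0.2749 or u ≈ -7.2749.

u = -7.2749 or u = 0.2749 or u = 2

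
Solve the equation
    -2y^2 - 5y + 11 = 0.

Discriminant: (-5)^2 - 4*(-2)*11 = 113.
Quadratic formula: y = (5 +/- sqrt(113)) / (-4).
So y = -sqrt(113)/4 - 5/4 ~= -3.9075 or y = -5/4 + sqrt(113)/4 ~= 1.4075.

y = -3.9075 or y = 1.4075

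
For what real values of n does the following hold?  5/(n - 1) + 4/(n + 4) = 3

Multiply both sides by (n - 1)(n + 4):
5(n + 4) + 4(n - 1) = 3(n - 1)(n + 4).
Expand and collect terms: 3n² - 28 = 0.
By the quadratic formula, n = (0 ± √336) / 6, so n ≈ 3.0551 or n ≈ -3.0551.
Neither value makes a denominator zero (n ≠ 1, n ≠ -4), so both are valid.

n = -3.0551 or n = 3.0551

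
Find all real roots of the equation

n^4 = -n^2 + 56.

n = -2.6458 or n = 2.6458

Let u = n^2. The equation becomes u^2 + u - 56 = 0.
Factor: (u - 7)(u + 8) = 0, so u = 7 or u = -8.
n^2 = 7 gives n = +/-sqrt(7) ~= +/-2.6458.
n^2 = -8 < 0 has no real solution.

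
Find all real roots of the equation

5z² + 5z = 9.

z = -1.9318 or z = 0.9318

Rearrange to standard form: 5z² + 5z - 9 = 0.
Discriminant: (5)² − 4·5·(-9) = 205.
Quadratic formula: z = (-5 ± √205) / 10.
So z = -1/2 + √(205)/10 ≈ 0.9318 or z = -√(205)/10 - 1/2 ≈ -1.9318.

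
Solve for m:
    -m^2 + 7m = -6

m = -0.772 or m = 7.772

Rearrange to standard form: -m^2 + 7m + 6 = 0.
Discriminant: (7)^2 - 4*(-1)*6 = 73.
Quadratic formula: m = (-7 +/- sqrt(73)) / (-2).
So m = 7/2 - sqrt(73)/2 ~= -0.772 or m = 7/2 + sqrt(73)/2 ~= 7.772.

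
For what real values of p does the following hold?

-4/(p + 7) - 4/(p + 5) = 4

p = -8.4142 or p = -5.5858

Multiply both sides by (p + 7)(p + 5):
-4(p + 5) - 4(p + 7) = 4(p + 7)(p + 5).
Expand and collect terms: 4p^2 + 56p + 188 = 0.
By the quadratic formula, p = (-56 +/- sqrt(128)) / 8, so p ~= -5.5858 or p ~= -8.4142.
Neither value makes a denominator zero (p != -7, p != -5), so both are valid.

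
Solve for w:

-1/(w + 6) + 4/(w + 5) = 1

w = -6.2361 or w = -1.7639

Multiply both sides by (w + 6)(w + 5):
-(w + 5) + 4(w + 6) = (w + 6)(w + 5).
Expand and collect terms: w^2 + 8w + 11 = 0.
By the quadratic formula, w = (-8 +/- sqrt(20)) / 2, so w ~= -1.7639 or w ~= -6.2361.
Neither value makes a denominator zero (w != -6, w != -5), so both are valid.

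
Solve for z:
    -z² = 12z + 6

Rearrange to standard form: -z² - 12z - 6 = 0.
Discriminant: (-12)² − 4·(-1)·(-6) = 120.
Quadratic formula: z = (12 ± √120) / (-2).
So z = -6 - √(30) ≈ -11.4772 or z = -6 + √(30) ≈ -0.5228.

z = -11.4772 or z = -0.5228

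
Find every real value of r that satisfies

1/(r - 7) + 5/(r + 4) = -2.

Multiply both sides by (r - 7)(r + 4):
(r + 4) + 5(r - 7) = -2(r - 7)(r + 4).
Expand and collect terms: -2r^2 + 87 = 0.
By the quadratic formula, r = (0 +/- sqrt(696)) / -4, so r ~= -6.5955 or r ~= 6.5955.
Neither value makes a denominator zero (r != 7, r != -4), so both are valid.

r = -6.5955 or r = 6.5955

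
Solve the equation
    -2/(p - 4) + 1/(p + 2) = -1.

Multiply both sides by (p - 4)(p + 2):
-2(p + 2) + (p - 4) = -(p - 4)(p + 2).
Expand and collect terms: -p² + 3p + 16 = 0.
By the quadratic formula, p = (-3 ± √73) / -2, so p ≈ -2.772 or p ≈ 5.772.
Neither value makes a denominator zero (p ≠ 4, p ≠ -2), so both are valid.

p = -2.772 or p = 5.772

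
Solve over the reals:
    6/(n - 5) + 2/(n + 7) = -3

n = -7.7902 or n = 3.1236

Multiply both sides by (n - 5)(n + 7):
6(n + 7) + 2(n - 5) = -3(n - 5)(n + 7).
Expand and collect terms: -3n² - 14n + 73 = 0.
By the quadratic formula, n = (14 ± √1072) / -6, so n ≈ -7.7902 or n ≈ 3.1236.
Neither value makes a denominator zero (n ≠ 5, n ≠ -7), so both are valid.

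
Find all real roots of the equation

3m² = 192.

m = -8 or m = 8

Bring every term to one side: 3m² - 192 = 0.
Factor: 3(m - 8)(m + 8) = 0.
So m = 8 or m = -8.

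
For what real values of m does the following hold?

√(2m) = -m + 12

Square both sides: 2m = (-m + 12)².
Expand and rearrange: m² - 26m + 144 = 0.
Solving gives m = 18 or m = 8.
Check each candidate in the original equation:
  m = 18: √(36) = 6, while -m + 12 = -6 — extraneous.
  m = 8: √(16) = 4, while -m + 12 = 4 — valid.

m = 8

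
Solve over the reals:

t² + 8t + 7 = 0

Factor: (t + 7)(t + 1) = 0.
So t = -7 or t = -1.

t = -7 or t = -1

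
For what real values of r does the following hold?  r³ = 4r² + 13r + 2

Rearrange: r³ - 4r² - 13r - 2 = 0.
Possible rational roots are divisors of -2. Testing r = -2 gives 0, so (r + 2) is a factor.
Divide: r³ - 4r² - 13r - 2 = (r + 2)(r² - 6r - 1).
Apply the quadratic formula to r² - 6r - 1 = 0: r = (6 ± √40)/2, i.e. r ≈ 6.1623 or r ≈ -0.1623.

r = -2 or r = -0.1623 or r = 6.1623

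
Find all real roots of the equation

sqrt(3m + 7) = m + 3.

Square both sides: 3m + 7 = (m + 3)^2.
Expand and rearrange: m^2 + 3m + 2 = 0.
Solving gives m = -1 or m = -2.
Check each candidate in the original equation:
  m = -1: sqrt(4) = 2, while m + 3 = 2 — valid.
  m = -2: sqrt(1) = 1, while m + 3 = 1 — valid.

m = -2 or m = -1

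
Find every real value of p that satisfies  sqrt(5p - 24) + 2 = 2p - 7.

p = 5 or p = 5.25

Isolate the radical: sqrt(5p - 24) = 2p - 9.
Square both sides: 5p - 24 = (2p - 9)^2.
Expand and rearrange: 4p^2 - 41p + 105 = 0.
Solving gives p = 5.25 or p = 5.
Check each candidate in the original equation:
  p = 5.25: sqrt(2.25) = 1.5, while 2p - 9 = 1.5 — valid.
  p = 5: sqrt(1) = 1, while 2p - 9 = 1 — valid.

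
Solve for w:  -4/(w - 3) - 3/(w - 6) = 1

Multiply both sides by (w - 3)(w - 6):
-4(w - 6) - 3(w - 3) = (w - 3)(w - 6).
Expand and collect terms: w² - 2w - 15 = 0.
Factor or apply the quadratic formula: w = 5 or w = -3.
Neither value makes a denominator zero (w ≠ 3, w ≠ 6), so both are valid.

w = -3 or w = 5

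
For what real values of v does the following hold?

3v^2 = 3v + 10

Rearrange to standard form: 3v^2 - 3v - 10 = 0.
Discriminant: (-3)^2 - 4*3*(-10) = 129.
Quadratic formula: v = (3 +/- sqrt(129)) / 6.
So v = 1/2 + sqrt(129)/6 ~= 2.393 or v = 1/2 - sqrt(129)/6 ~= -1.393.

v = -1.393 or v = 2.393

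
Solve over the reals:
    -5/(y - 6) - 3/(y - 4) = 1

y = -2.873 or y = 4.873

Multiply both sides by (y - 6)(y - 4):
-5(y - 4) - 3(y - 6) = (y - 6)(y - 4).
Expand and collect terms: y² - 2y - 14 = 0.
By the quadratic formula, y = (2 ± √60) / 2, so y ≈ 4.873 or y ≈ -2.873.
Neither value makes a denominator zero (y ≠ 6, y ≠ 4), so both are valid.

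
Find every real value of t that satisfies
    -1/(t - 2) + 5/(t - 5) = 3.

Multiply both sides by (t - 2)(t - 5):
-(t - 5) + 5(t - 2) = 3(t - 2)(t - 5).
Expand and collect terms: 3t² - 25t + 35 = 0.
By the quadratic formula, t = (25 ± √205) / 6, so t ≈ 6.553 or t ≈ 1.7804.
Neither value makes a denominator zero (t ≠ 2, t ≠ 5), so both are valid.

t = 1.7804 or t = 6.553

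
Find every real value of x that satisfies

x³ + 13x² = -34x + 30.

x = -8.6904 or x = -5 or x = 0.6904

Rearrange: x³ + 13x² + 34x - 30 = 0.
Possible rational roots are divisors of -30. Testing x = -5 gives 0, so (x + 5) is a factor.
Divide: x³ + 13x² + 34x - 30 = (x + 5)(x² + 8x - 6).
Apply the quadratic formula to x² + 8x - 6 = 0: x = (-8 ± √88)/2, i.e. x ≈ 0.6904 or x ≈ -8.6904.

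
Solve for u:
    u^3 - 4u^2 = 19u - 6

Rearrange: u^3 - 4u^2 - 19u + 6 = 0.
Possible rational roots are divisors of 6. Testing u = -3 gives 0, so (u + 3) is a factor.
Divide: u^3 - 4u^2 - 19u + 6 = (u + 3)(u^2 - 7u + 2).
Apply the quadratic formula to u^2 - 7u + 2 = 0: u = (7 +/- sqrt(41))/2, i.e. u ~= 6.7016 or u ~= 0.2984.

u = -3 or u = 0.2984 or u = 6.7016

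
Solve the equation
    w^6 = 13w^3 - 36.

Let u = w^3. The equation becomes u^2 - 13u + 36 = 0.
Factor: (u - 4)(u - 9) = 0, so u = 4 or u = 9.
w^3 = 4 gives w = (4)^(1/3) ~= 1.5874.
w^3 = 9 gives w = (9)^(1/3) ~= 2.0801.

w = 1.5874 or w = 2.0801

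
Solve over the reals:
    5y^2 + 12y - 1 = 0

y = -2.4806 or y = 0.0806

Discriminant: (12)^2 - 4*5*(-1) = 164.
Quadratic formula: y = (-12 +/- sqrt(164)) / 10.
So y = -6/5 + sqrt(41)/5 ~= 0.0806 or y = -sqrt(41)/5 - 6/5 ~= -2.4806.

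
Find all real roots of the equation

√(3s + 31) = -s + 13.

Square both sides: 3s + 31 = (-s + 13)².
Expand and rearrange: s² - 29s + 138 = 0.
Solving gives s = 23 or s = 6.
Check each candidate in the original equation:
  s = 23: √(100) = 10, while -s + 13 = -10 — extraneous.
  s = 6: √(49) = 7, while -s + 13 = 7 — valid.

s = 6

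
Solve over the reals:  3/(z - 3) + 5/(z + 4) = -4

Multiply both sides by (z - 3)(z + 4):
3(z + 4) + 5(z - 3) = -4(z - 3)(z + 4).
Expand and collect terms: -4z² - 12z + 51 = 0.
By the quadratic formula, z = (12 ± √960) / -8, so z ≈ -5.373 or z ≈ 2.373.
Neither value makes a denominator zero (z ≠ 3, z ≠ -4), so both are valid.

z = -5.373 or z = 2.373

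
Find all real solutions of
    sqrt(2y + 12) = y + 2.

y = 2

Square both sides: 2y + 12 = (y + 2)^2.
Expand and rearrange: y^2 + 2y - 8 = 0.
Solving gives y = 2 or y = -4.
Check each candidate in the original equation:
  y = 2: sqrt(16) = 4, while y + 2 = 4 — valid.
  y = -4: sqrt(4) = 2, while y + 2 = -2 — extraneous.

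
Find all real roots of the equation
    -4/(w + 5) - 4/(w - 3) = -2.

Multiply both sides by (w + 5)(w - 3):
-4(w - 3) - 4(w + 5) = -2(w + 5)(w - 3).
Expand and collect terms: -2w² + 4w + 38 = 0.
By the quadratic formula, w = (-4 ± √320) / -4, so w ≈ -3.4721 or w ≈ 5.4721.
Neither value makes a denominator zero (w ≠ -5, w ≠ 3), so both are valid.

w = -3.4721 or w = 5.4721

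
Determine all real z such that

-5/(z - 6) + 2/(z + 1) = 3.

z = -0.0817 or z = 4.0817

Multiply both sides by (z - 6)(z + 1):
-5(z + 1) + 2(z - 6) = 3(z - 6)(z + 1).
Expand and collect terms: 3z^2 - 12z - 1 = 0.
By the quadratic formula, z = (12 +/- sqrt(156)) / 6, so z ~= 4.0817 or z ~= -0.0817.
Neither value makes a denominator zero (z != 6, z != -1), so both are valid.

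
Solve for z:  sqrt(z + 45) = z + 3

z = 4

Square both sides: z + 45 = (z + 3)^2.
Expand and rearrange: z^2 + 5z - 36 = 0.
Solving gives z = 4 or z = -9.
Check each candidate in the original equation:
  z = 4: sqrt(49) = 7, while z + 3 = 7 — valid.
  z = -9: sqrt(36) = 6, while z + 3 = -6 — extraneous.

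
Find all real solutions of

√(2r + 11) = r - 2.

Square both sides: 2r + 11 = (r - 2)².
Expand and rearrange: r² - 6r - 7 = 0.
Solving gives r = 7 or r = -1.
Check each candidate in the original equation:
  r = 7: √(25) = 5, while r - 2 = 5 — valid.
  r = -1: √(9) = 3, while r - 2 = -3 — extraneous.

r = 7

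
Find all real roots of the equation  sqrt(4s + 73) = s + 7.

Square both sides: 4s + 73 = (s + 7)^2.
Expand and rearrange: s^2 + 10s - 24 = 0.
Solving gives s = 2 or s = -12.
Check each candidate in the original equation:
  s = 2: sqrt(81) = 9, while s + 7 = 9 — valid.
  s = -12: sqrt(25) = 5, while s + 7 = -5 — extraneous.

s = 2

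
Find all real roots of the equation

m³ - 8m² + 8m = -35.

Rearrange: m³ - 8m² + 8m + 35 = 0.
Possible rational roots are divisors of 35. Testing m = 5 gives 0, so (m - 5) is a factor.
Divide: m³ - 8m² + 8m + 35 = (m - 5)(m² - 3m - 7).
Apply the quadratic formula to m² - 3m - 7 = 0: m = (3 ± √37)/2, i.e. m ≈ 4.5414 or m ≈ -1.5414.

m = -1.5414 or m = 4.5414 or m = 5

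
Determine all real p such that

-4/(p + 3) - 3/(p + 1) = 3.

Multiply both sides by (p + 3)(p + 1):
-4(p + 1) - 3(p + 3) = 3(p + 3)(p + 1).
Expand and collect terms: 3p^2 + 19p + 22 = 0.
By the quadratic formula, p = (-19 +/- sqrt(97)) / 6, so p ~= -1.5252 or p ~= -4.8081.
Neither value makes a denominator zero (p != -3, p != -1), so both are valid.

p = -4.8081 or p = -1.5252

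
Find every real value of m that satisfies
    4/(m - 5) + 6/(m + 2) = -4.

Multiply both sides by (m - 5)(m + 2):
4(m + 2) + 6(m - 5) = -4(m - 5)(m + 2).
Expand and collect terms: -4m² + 2m + 62 = 0.
By the quadratic formula, m = (-2 ± √996) / -8, so m ≈ -3.6949 or m ≈ 4.1949.
Neither value makes a denominator zero (m ≠ 5, m ≠ -2), so both are valid.

m = -3.6949 or m = 4.1949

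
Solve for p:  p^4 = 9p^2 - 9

p = -2.8025 or p = -1.0705 or p = 1.0705 or p = 2.8025

Let u = p^2. The equation becomes u^2 - 9u + 9 = 0.
By the quadratic formula, u = 3*sqrt(5)/2 + 9/2 or u = 9/2 - 3*sqrt(5)/2.
p^2 = 3*sqrt(5)/2 + 9/2 gives p = +/-sqrt(3*sqrt(5)/2 + 9/2) ~= +/-2.8025.
p^2 = 9/2 - 3*sqrt(5)/2 gives p = +/-sqrt(9/2 - 3*sqrt(5)/2) ~= +/-1.0705.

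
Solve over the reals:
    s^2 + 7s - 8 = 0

s = -8 or s = 1

Factor: (s + 8)(s - 1) = 0.
So s = -8 or s = 1.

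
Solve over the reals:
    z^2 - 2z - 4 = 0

Discriminant: (-2)^2 - 4*1*(-4) = 20.
Quadratic formula: z = (2 +/- sqrt(20)) / 2.
So z = 1 + sqrt(5) ~= 3.2361 or z = 1 - sqrt(5) ~= -1.2361.

z = -1.2361 or z = 3.2361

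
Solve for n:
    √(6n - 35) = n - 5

n = 6 or n = 10

Square both sides: 6n - 35 = (n - 5)².
Expand and rearrange: n² - 16n + 60 = 0.
Solving gives n = 10 or n = 6.
Check each candidate in the original equation:
  n = 10: √(25) = 5, while n - 5 = 5 — valid.
  n = 6: √(1) = 1, while n - 5 = 1 — valid.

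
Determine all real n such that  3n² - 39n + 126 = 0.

Factor: 3(n - 6)(n - 7) = 0.
So n = 6 or n = 7.

n = 6 or n = 7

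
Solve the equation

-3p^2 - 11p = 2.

Rearrange to standard form: -3p^2 - 11p - 2 = 0.
Discriminant: (-11)^2 - 4*(-3)*(-2) = 97.
Quadratic formula: p = (11 +/- sqrt(97)) / (-6).
So p = -11/6 - sqrt(97)/6 ~= -3.4748 or p = -11/6 + sqrt(97)/6 ~= -0.1919.

p = -3.4748 or p = -0.1919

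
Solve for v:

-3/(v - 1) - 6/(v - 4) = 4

Multiply both sides by (v - 1)(v - 4):
-3(v - 4) - 6(v - 1) = 4(v - 1)(v - 4).
Expand and collect terms: 4v² - 11v - 2 = 0.
By the quadratic formula, v = (11 ± √153) / 8, so v ≈ 2.9212 or v ≈ -0.1712.
Neither value makes a denominator zero (v ≠ 1, v ≠ 4), so both are valid.

v = -0.1712 or v = 2.9212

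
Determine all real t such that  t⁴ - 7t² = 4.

Let u = t². The equation becomes u² - 7u - 4 = 0.
By the quadratic formula, u = 7/2 + √(65)/2 or u = 7/2 - √(65)/2.
t² = 7/2 + √(65)/2 gives t = ±√(7/2 + √(65)/2) ≈ ±2.7443.
t² = 7/2 - √(65)/2 < 0 has no real solution.

t = -2.7443 or t = 2.7443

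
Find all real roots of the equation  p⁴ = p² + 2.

p = -1.4142 or p = 1.4142

Let u = p². The equation becomes u² - u - 2 = 0.
Factor: (u + 1)(u - 2) = 0, so u = -1 or u = 2.
p² = -1 < 0 has no real solution.
p² = 2 gives p = ±√(2) ≈ ±1.4142.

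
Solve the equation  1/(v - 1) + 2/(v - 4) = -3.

Multiply both sides by (v - 1)(v - 4):
(v - 4) + 2(v - 1) = -3(v - 1)(v - 4).
Expand and collect terms: -3v^2 + 12v - 6 = 0.
By the quadratic formula, v = (-12 +/- sqrt(72)) / -6, so v ~= 0.5858 or v ~= 3.4142.
Neither value makes a denominator zero (v != 1, v != 4), so both are valid.

v = 0.5858 or v = 3.4142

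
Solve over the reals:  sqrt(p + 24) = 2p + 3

p = 1

Square both sides: p + 24 = (2p + 3)^2.
Expand and rearrange: 4p^2 + 11p - 15 = 0.
Solving gives p = 1 or p = -3.75.
Check each candidate in the original equation:
  p = 1: sqrt(25) = 5, while 2p + 3 = 5 — valid.
  p = -3.75: sqrt(20.25) = 4.5, while 2p + 3 = -4.5 — extraneous.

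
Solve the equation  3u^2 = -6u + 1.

Rearrange to standard form: 3u^2 + 6u - 1 = 0.
Discriminant: (6)^2 - 4*3*(-1) = 48.
Quadratic formula: u = (-6 +/- sqrt(48)) / 6.
So u = -1 + 2*sqrt(3)/3 ~= 0.1547 or u = -2*sqrt(3)/3 - 1 ~= -2.1547.

u = -2.1547 or u = 0.1547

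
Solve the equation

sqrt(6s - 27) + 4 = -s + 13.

Isolate the radical: sqrt(6s - 27) = -s + 9.
Square both sides: 6s - 27 = (-s + 9)^2.
Expand and rearrange: s^2 - 24s + 108 = 0.
Solving gives s = 18 or s = 6.
Check each candidate in the original equation:
  s = 18: sqrt(81) = 9, while -s + 9 = -9 — extraneous.
  s = 6: sqrt(9) = 3, while -s + 9 = 3 — valid.

s = 6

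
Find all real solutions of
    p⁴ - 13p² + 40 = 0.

Let u = p². The equation becomes u² - 13u + 40 = 0.
Factor: (u - 8)(u - 5) = 0, so u = 8 or u = 5.
p² = 8 gives p = ±2·√(2) ≈ ±2.8284.
p² = 5 gives p = ±√(5) ≈ ±2.2361.

p = -2.8284 or p = -2.2361 or p = 2.2361 or p = 2.8284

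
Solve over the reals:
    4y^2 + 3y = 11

y = -2.0752 or y = 1.3252

Rearrange to standard form: 4y^2 + 3y - 11 = 0.
Discriminant: (3)^2 - 4*4*(-11) = 185.
Quadratic formula: y = (-3 +/- sqrt(185)) / 8.
So y = -3/8 + sqrt(185)/8 ~= 1.3252 or y = -sqrt(185)/8 - 3/8 ~= -2.0752.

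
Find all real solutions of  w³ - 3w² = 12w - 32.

Rearrange: w³ - 3w² - 12w + 32 = 0.
Possible rational roots are divisors of 32. Testing w = 4 gives 0, so (w - 4) is a factor.
Divide: w³ - 3w² - 12w + 32 = (w - 4)(w² + w - 8).
Apply the quadratic formula to w² + w - 8 = 0: w = (-1 ± √33)/2, i.e. w ≈ 2.3723 or w ≈ -3.3723.

w = -3.3723 or w = 2.3723 or w = 4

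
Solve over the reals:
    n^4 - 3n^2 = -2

Let u = n^2. The equation becomes u^2 - 3u + 2 = 0.
Factor: (u - 2)(u - 1) = 0, so u = 2 or u = 1.
n^2 = 2 gives n = +/-sqrt(2) ~= +/-1.4142.
n^2 = 1 gives n = +/-1.

n = -1.4142 or n = -1 or n = 1 or n = 1.4142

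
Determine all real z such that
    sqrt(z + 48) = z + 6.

Square both sides: z + 48 = (z + 6)^2.
Expand and rearrange: z^2 + 11z - 12 = 0.
Solving gives z = 1 or z = -12.
Check each candidate in the original equation:
  z = 1: sqrt(49) = 7, while z + 6 = 7 — valid.
  z = -12: sqrt(36) = 6, while z + 6 = -6 — extraneous.

z = 1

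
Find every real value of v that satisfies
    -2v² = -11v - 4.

Rearrange to standard form: -2v² + 11v + 4 = 0.
Discriminant: (11)² − 4·(-2)·4 = 153.
Quadratic formula: v = (-11 ± √153) / (-4).
So v = 11/4 - 3·√(17)/4 ≈ -0.3423 or v = 11/4 + 3·√(17)/4 ≈ 5.8423.

v = -0.3423 or v = 5.8423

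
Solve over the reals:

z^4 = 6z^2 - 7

z = -2.101 or z = -1.2593 or z = 1.2593 or z = 2.101

Let u = z^2. The equation becomes u^2 - 6u + 7 = 0.
By the quadratic formula, u = sqrt(2) + 3 or u = 3 - sqrt(2).
z^2 = sqrt(2) + 3 gives z = +/-sqrt(sqrt(2) + 3) ~= +/-2.101.
z^2 = 3 - sqrt(2) gives z = +/-sqrt(3 - sqrt(2)) ~= +/-1.2593.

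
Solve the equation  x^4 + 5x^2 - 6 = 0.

x = -1 or x = 1

Let u = x^2. The equation becomes u^2 + 5u - 6 = 0.
Factor: (u + 6)(u - 1) = 0, so u = -6 or u = 1.
x^2 = -6 < 0 has no real solution.
x^2 = 1 gives x = +/-1.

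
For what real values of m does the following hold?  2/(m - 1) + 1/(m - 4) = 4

m = 1.4553 or m = 4.2947

Multiply both sides by (m - 1)(m - 4):
2(m - 4) + (m - 1) = 4(m - 1)(m - 4).
Expand and collect terms: 4m² - 23m + 25 = 0.
By the quadratic formula, m = (23 ± √129) / 8, so m ≈ 4.2947 or m ≈ 1.4553.
Neither value makes a denominator zero (m ≠ 1, m ≠ 4), so both are valid.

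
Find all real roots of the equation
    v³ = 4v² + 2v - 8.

Rearrange: v³ - 4v² - 2v + 8 = 0.
Possible rational roots are divisors of 8. Testing v = 4 gives 0, so (v - 4) is a factor.
Divide: v³ - 4v² - 2v + 8 = (v - 4)(v² - 2).
Apply the quadratic formula to v² - 2 = 0: v = (0 ± √8)/2, i.e. v ≈ 1.4142 or v ≈ -1.4142.

v = -1.4142 or v = 1.4142 or v = 4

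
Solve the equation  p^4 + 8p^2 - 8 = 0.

Let u = p^2. The equation becomes u^2 + 8u - 8 = 0.
By the quadratic formula, u = -4 + 2*sqrt(6) or u = -2*sqrt(6) - 4.
p^2 = -4 + 2*sqrt(6) gives p = +/-sqrt(-4 + 2*sqrt(6)) ~= +/-0.9481.
p^2 = -2*sqrt(6) - 4 < 0 has no real solution.

p = -0.9481 or p = 0.9481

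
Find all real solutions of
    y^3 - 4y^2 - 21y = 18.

Rearrange: y^3 - 4y^2 - 21y - 18 = 0.
Possible rational roots are divisors of -18. Testing y = -2 gives 0, so (y + 2) is a factor.
Divide: y^3 - 4y^2 - 21y - 18 = (y + 2)(y^2 - 6y - 9).
Apply the quadratic formula to y^2 - 6y - 9 = 0: y = (6 +/- sqrt(72))/2, i.e. y ~= 7.2426 or y ~= -1.2426.

y = -2 or y = -1.2426 or y = 7.2426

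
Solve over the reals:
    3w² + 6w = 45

w = -5 or w = 3

Bring every term to one side: 3w² + 6w - 45 = 0.
Factor: 3(w + 5)(w - 3) = 0.
So w = -5 or w = 3.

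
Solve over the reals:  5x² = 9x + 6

x = -0.5177 or x = 2.3177

Rearrange to standard form: 5x² - 9x - 6 = 0.
Discriminant: (-9)² − 4·5·(-6) = 201.
Quadratic formula: x = (9 ± √201) / 10.
So x = 9/10 + √(201)/10 ≈ 2.3177 or x = 9/10 - √(201)/10 ≈ -0.5177.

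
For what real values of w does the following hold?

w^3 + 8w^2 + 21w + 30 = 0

w = -5

Possible rational roots are divisors of 30. Testing w = -5 gives 0, so (w + 5) is a factor.
Divide: w^3 + 8w^2 + 21w + 30 = (w + 5)(w^2 + 3w + 6).
The quadratic w^2 + 3w + 6 has discriminant -15 < 0, so no further real roots.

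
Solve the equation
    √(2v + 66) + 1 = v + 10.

v = -1

Isolate the radical: √(2v + 66) = v + 9.
Square both sides: 2v + 66 = (v + 9)².
Expand and rearrange: v² + 16v + 15 = 0.
Solving gives v = -1 or v = -15.
Check each candidate in the original equation:
  v = -1: √(64) = 8, while v + 9 = 8 — valid.
  v = -15: √(36) = 6, while v + 9 = -6 — extraneous.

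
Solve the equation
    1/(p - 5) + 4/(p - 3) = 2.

p = 4.2192 or p = 6.2808

Multiply both sides by (p - 5)(p - 3):
(p - 3) + 4(p - 5) = 2(p - 5)(p - 3).
Expand and collect terms: 2p^2 - 21p + 53 = 0.
By the quadratic formula, p = (21 +/- sqrt(17)) / 4, so p ~= 6.2808 or p ~= 4.2192.
Neither value makes a denominator zero (p != 5, p != 3), so both are valid.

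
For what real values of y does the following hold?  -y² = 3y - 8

y = -4.7016 or y = 1.7016

Rearrange to standard form: -y² - 3y + 8 = 0.
Discriminant: (-3)² − 4·(-1)·8 = 41.
Quadratic formula: y = (3 ± √41) / (-2).
So y = -√(41)/2 - 3/2 ≈ -4.7016 or y = -3/2 + √(41)/2 ≈ 1.7016.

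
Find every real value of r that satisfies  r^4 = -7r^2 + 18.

r = -1.4142 or r = 1.4142

Let u = r^2. The equation becomes u^2 + 7u - 18 = 0.
Factor: (u - 2)(u + 9) = 0, so u = 2 or u = -9.
r^2 = 2 gives r = +/-sqrt(2) ~= +/-1.4142.
r^2 = -9 < 0 has no real solution.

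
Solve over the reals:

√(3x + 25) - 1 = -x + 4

x = 0

Isolate the radical: √(3x + 25) = -x + 5.
Square both sides: 3x + 25 = (-x + 5)².
Expand and rearrange: x² - 13x = 0.
Solving gives x = 13 or x = 0.
Check each candidate in the original equation:
  x = 13: √(64) = 8, while -x + 5 = -8 — extraneous.
  x = 0: √(25) = 5, while -x + 5 = 5 — valid.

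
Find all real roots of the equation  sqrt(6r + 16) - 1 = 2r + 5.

Isolate the radical: sqrt(6r + 16) = 2r + 6.
Square both sides: 6r + 16 = (2r + 6)^2.
Expand and rearrange: 4r^2 + 18r + 20 = 0.
Solving gives r = -2 or r = -2.5.
Check each candidate in the original equation:
  r = -2: sqrt(4) = 2, while 2r + 6 = 2 — valid.
  r = -2.5: sqrt(1) = 1, while 2r + 6 = 1 — valid.

r = -2.5 or r = -2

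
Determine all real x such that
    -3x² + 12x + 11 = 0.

x = -0.7689 or x = 4.7689

Discriminant: (12)² − 4·(-3)·11 = 276.
Quadratic formula: x = (-12 ± √276) / (-6).
So x = 2 - √(69)/3 ≈ -0.7689 or x = 2 + √(69)/3 ≈ 4.7689.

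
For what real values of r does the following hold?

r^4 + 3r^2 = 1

Let u = r^2. The equation becomes u^2 + 3u - 1 = 0.
By the quadratic formula, u = -3/2 + sqrt(13)/2 or u = -sqrt(13)/2 - 3/2.
r^2 = -3/2 + sqrt(13)/2 gives r = +/-sqrt(-3/2 + sqrt(13)/2) ~= +/-0.5503.
r^2 = -sqrt(13)/2 - 3/2 < 0 has no real solution.

r = -0.5503 or r = 0.5503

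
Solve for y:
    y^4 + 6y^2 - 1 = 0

y = -0.4028 or y = 0.4028

Let u = y^2. The equation becomes u^2 + 6u - 1 = 0.
By the quadratic formula, u = -3 + sqrt(10) or u = -sqrt(10) - 3.
y^2 = -3 + sqrt(10) gives y = +/-sqrt(-3 + sqrt(10)) ~= +/-0.4028.
y^2 = -sqrt(10) - 3 < 0 has no real solution.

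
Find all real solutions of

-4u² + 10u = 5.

u = 0.691 or u = 1.809

Rearrange to standard form: -4u² + 10u - 5 = 0.
Discriminant: (10)² − 4·(-4)·(-5) = 20.
Quadratic formula: u = (-10 ± √20) / (-8).
So u = 5/4 - √(5)/4 ≈ 0.691 or u = √(5)/4 + 5/4 ≈ 1.809.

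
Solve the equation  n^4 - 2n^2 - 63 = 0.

Let u = n^2. The equation becomes u^2 - 2u - 63 = 0.
Factor: (u + 7)(u - 9) = 0, so u = -7 or u = 9.
n^2 = -7 < 0 has no real solution.
n^2 = 9 gives n = +/-3.

n = -3 or n = 3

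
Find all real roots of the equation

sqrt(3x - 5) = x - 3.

Square both sides: 3x - 5 = (x - 3)^2.
Expand and rearrange: x^2 - 9x + 14 = 0.
Solving gives x = 7 or x = 2.
Check each candidate in the original equation:
  x = 7: sqrt(16) = 4, while x - 3 = 4 — valid.
  x = 2: sqrt(1) = 1, while x - 3 = -1 — extraneous.

x = 7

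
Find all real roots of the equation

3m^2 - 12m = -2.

Rearrange to standard form: 3m^2 - 12m + 2 = 0.
Discriminant: (-12)^2 - 4*3*2 = 120.
Quadratic formula: m = (12 +/- sqrt(120)) / 6.
So m = sqrt(30)/3 + 2 ~= 3.8257 or m = 2 - sqrt(30)/3 ~= 0.1743.

m = 0.1743 or m = 3.8257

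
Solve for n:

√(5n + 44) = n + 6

n = 1

Square both sides: 5n + 44 = (n + 6)².
Expand and rearrange: n² + 7n - 8 = 0.
Solving gives n = 1 or n = -8.
Check each candidate in the original equation:
  n = 1: √(49) = 7, while n + 6 = 7 — valid.
  n = -8: √(4) = 2, while n + 6 = -2 — extraneous.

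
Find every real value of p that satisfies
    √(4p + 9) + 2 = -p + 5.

Isolate the radical: √(4p + 9) = -p + 3.
Square both sides: 4p + 9 = (-p + 3)².
Expand and rearrange: p² - 10p = 0.
Solving gives p = 10 or p = 0.
Check each candidate in the original equation:
  p = 10: √(49) = 7, while -p + 3 = -7 — extraneous.
  p = 0: √(9) = 3, while -p + 3 = 3 — valid.

p = 0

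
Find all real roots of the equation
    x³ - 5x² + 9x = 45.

Rearrange: x³ - 5x² + 9x - 45 = 0.
Possible rational roots are divisors of -45. Testing x = 5 gives 0, so (x - 5) is a factor.
Divide: x³ - 5x² + 9x - 45 = (x - 5)(x² + 9).
The quadratic x² + 9 has discriminant -36 < 0, so no further real roots.

x = 5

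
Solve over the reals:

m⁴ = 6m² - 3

Let u = m². The equation becomes u² - 6u + 3 = 0.
By the quadratic formula, u = √(6) + 3 or u = 3 - √(6).
m² = √(6) + 3 gives m = ±√(√(6) + 3) ≈ ±2.3344.
m² = 3 - √(6) gives m = ±√(3 - √(6)) ≈ ±0.742.

m = -2.3344 or m = -0.742 or m = 0.742 or m = 2.3344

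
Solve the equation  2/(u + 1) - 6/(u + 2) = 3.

u = -3.5907 or u = -0.7427

Multiply both sides by (u + 1)(u + 2):
2(u + 2) - 6(u + 1) = 3(u + 1)(u + 2).
Expand and collect terms: 3u^2 + 13u + 8 = 0.
By the quadratic formula, u = (-13 +/- sqrt(73)) / 6, so u ~= -0.7427 or u ~= -3.5907.
Neither value makes a denominator zero (u != -1, u != -2), so both are valid.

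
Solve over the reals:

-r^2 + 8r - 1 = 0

Discriminant: (8)^2 - 4*(-1)*(-1) = 60.
Quadratic formula: r = (-8 +/- sqrt(60)) / (-2).
So r = 4 - sqrt(15) ~= 0.127 or r = sqrt(15) + 4 ~= 7.873.

r = 0.127 or r = 7.873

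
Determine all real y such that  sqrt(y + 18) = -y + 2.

y = -2

Square both sides: y + 18 = (-y + 2)^2.
Expand and rearrange: y^2 - 5y - 14 = 0.
Solving gives y = 7 or y = -2.
Check each candidate in the original equation:
  y = 7: sqrt(25) = 5, while -y + 2 = -5 — extraneous.
  y = -2: sqrt(16) = 4, while -y + 2 = 4 — valid.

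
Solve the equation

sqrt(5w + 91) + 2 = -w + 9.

w = -2

Isolate the radical: sqrt(5w + 91) = -w + 7.
Square both sides: 5w + 91 = (-w + 7)^2.
Expand and rearrange: w^2 - 19w - 42 = 0.
Solving gives w = 21 or w = -2.
Check each candidate in the original equation:
  w = 21: sqrt(196) = 14, while -w + 7 = -14 — extraneous.
  w = -2: sqrt(81) = 9, while -w + 7 = 9 — valid.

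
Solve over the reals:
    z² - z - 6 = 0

z = -2 or z = 3

Factor: (z + 2)(z - 3) = 0.
So z = -2 or z = 3.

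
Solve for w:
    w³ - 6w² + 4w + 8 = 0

w = -0.8284 or w = 2 or w = 4.8284

Possible rational roots are divisors of 8. Testing w = 2 gives 0, so (w - 2) is a factor.
Divide: w³ - 6w² + 4w + 8 = (w - 2)(w² - 4w - 4).
Apply the quadratic formula to w² - 4w - 4 = 0: w = (4 ± √32)/2, i.e. w ≈ 4.8284 or w ≈ -0.8284.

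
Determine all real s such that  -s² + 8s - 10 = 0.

Discriminant: (8)² − 4·(-1)·(-10) = 24.
Quadratic formula: s = (-8 ± √24) / (-2).
So s = 4 - √(6) ≈ 1.5505 or s = √(6) + 4 ≈ 6.4495.

s = 1.5505 or s = 6.4495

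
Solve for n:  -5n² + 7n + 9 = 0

Discriminant: (7)² − 4·(-5)·9 = 229.
Quadratic formula: n = (-7 ± √229) / (-10).
So n = 7/10 - √(229)/10 ≈ -0.8133 or n = 7/10 + √(229)/10 ≈ 2.2133.

n = -0.8133 or n = 2.2133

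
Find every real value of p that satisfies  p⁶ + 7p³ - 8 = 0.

p = -2 or p = 1

Let u = p³. The equation becomes u² + 7u - 8 = 0.
Factor: (u + 8)(u - 1) = 0, so u = -8 or u = 1.
p³ = -8 gives p = -2.
p³ = 1 gives p = 1.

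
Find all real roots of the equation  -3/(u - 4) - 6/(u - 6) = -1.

Multiply both sides by (u - 4)(u - 6):
-3(u - 6) - 6(u - 4) = -(u - 4)(u - 6).
Expand and collect terms: -u² + 19u - 66 = 0.
By the quadratic formula, u = (-19 ± √97) / -2, so u ≈ 4.5756 or u ≈ 14.4244.
Neither value makes a denominator zero (u ≠ 4, u ≠ 6), so both are valid.

u = 4.5756 or u = 14.4244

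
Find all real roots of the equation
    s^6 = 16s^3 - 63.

s = 1.9129 or s = 2.0801

Let u = s^3. The equation becomes u^2 - 16u + 63 = 0.
Factor: (u - 7)(u - 9) = 0, so u = 7 or u = 9.
s^3 = 7 gives s = (7)^(1/3) ~= 1.9129.
s^3 = 9 gives s = (9)^(1/3) ~= 2.0801.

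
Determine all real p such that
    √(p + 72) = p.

p = 9

Square both sides: p + 72 = (p)².
Expand and rearrange: p² - p - 72 = 0.
Solving gives p = 9 or p = -8.
Check each candidate in the original equation:
  p = 9: √(81) = 9, while p = 9 — valid.
  p = -8: √(64) = 8, while p = -8 — extraneous.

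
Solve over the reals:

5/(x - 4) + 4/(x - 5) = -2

Multiply both sides by (x - 4)(x - 5):
5(x - 5) + 4(x - 4) = -2(x - 4)(x - 5).
Expand and collect terms: -2x² + 9x + 1 = 0.
By the quadratic formula, x = (-9 ± √89) / -4, so x ≈ -0.1085 or x ≈ 4.6085.
Neither value makes a denominator zero (x ≠ 4, x ≠ 5), so both are valid.

x = -0.1085 or x = 4.6085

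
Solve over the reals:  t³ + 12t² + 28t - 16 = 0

t = -8.4721 or t = -4 or t = 0.4721

Possible rational roots are divisors of -16. Testing t = -4 gives 0, so (t + 4) is a factor.
Divide: t³ + 12t² + 28t - 16 = (t + 4)(t² + 8t - 4).
Apply the quadratic formula to t² + 8t - 4 = 0: t = (-8 ± √80)/2, i.e. t ≈ 0.4721 or t ≈ -8.4721.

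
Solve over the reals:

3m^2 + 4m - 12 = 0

m = -2.7749 or m = 1.4415

Discriminant: (4)^2 - 4*3*(-12) = 160.
Quadratic formula: m = (-4 +/- sqrt(160)) / 6.
So m = -2/3 + 2*sqrt(10)/3 ~= 1.4415 or m = -2*sqrt(10)/3 - 2/3 ~= -2.7749.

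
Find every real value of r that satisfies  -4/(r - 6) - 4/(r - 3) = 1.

r = -3.772 or r = 4.772

Multiply both sides by (r - 6)(r - 3):
-4(r - 3) - 4(r - 6) = (r - 6)(r - 3).
Expand and collect terms: r² - r - 18 = 0.
By the quadratic formula, r = (1 ± √73) / 2, so r ≈ 4.772 or r ≈ -3.772.
Neither value makes a denominator zero (r ≠ 6, r ≠ 3), so both are valid.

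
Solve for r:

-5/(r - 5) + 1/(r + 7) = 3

Multiply both sides by (r - 5)(r + 7):
-5(r + 7) + (r - 5) = 3(r - 5)(r + 7).
Expand and collect terms: 3r² + 10r - 65 = 0.
By the quadratic formula, r = (-10 ± √880) / 6, so r ≈ 3.2775 or r ≈ -6.6108.
Neither value makes a denominator zero (r ≠ 5, r ≠ -7), so both are valid.

r = -6.6108 or r = 3.2775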